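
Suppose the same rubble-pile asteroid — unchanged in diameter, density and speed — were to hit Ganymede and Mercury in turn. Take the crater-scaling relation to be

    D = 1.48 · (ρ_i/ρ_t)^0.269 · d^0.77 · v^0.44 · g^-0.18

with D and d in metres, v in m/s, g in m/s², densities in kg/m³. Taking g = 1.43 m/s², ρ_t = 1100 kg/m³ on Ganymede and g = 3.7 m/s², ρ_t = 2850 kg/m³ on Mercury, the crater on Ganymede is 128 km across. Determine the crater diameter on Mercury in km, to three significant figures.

D ≈ 83.5 km

The impactor-only factors (d, v, ρ_i) cancel in the ratio, leaving D_Mercury/D_Ganymede = (g_Mercury/g_Ganymede)^-0.18 · (ρ_t,Ganymede/ρ_t,Mercury)^0.269.
(3.7/1.43)^-0.18 = 2.587^-0.18 = 0.8427
(1100/2850)^0.269 = 0.3860^0.269 = 0.7741
Ratio = 0.8427 × 0.7741 = 0.6523
D_Mercury = 0.6523 × 128 km = 83.5 km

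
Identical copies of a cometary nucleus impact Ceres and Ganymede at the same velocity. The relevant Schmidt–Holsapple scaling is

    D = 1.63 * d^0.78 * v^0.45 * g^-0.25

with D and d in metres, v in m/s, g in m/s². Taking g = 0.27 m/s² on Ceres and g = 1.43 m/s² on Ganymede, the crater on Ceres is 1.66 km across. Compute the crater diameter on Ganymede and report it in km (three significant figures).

D ≈ 1.09 km

All impactor-dependent factors cancel in the ratio, leaving D_Ganymede/D_Ceres = (g_Ganymede/g_Ceres)^-0.25.
(1.43/0.27)^-0.25 = 5.296^-0.25 = 0.6592
D_Ganymede = 0.6592 × 1.66 km = 1.09 km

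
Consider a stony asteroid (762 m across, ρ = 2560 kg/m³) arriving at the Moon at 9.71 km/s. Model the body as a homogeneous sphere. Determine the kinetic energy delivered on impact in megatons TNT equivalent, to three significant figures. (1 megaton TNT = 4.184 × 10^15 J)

E ≈ 6680 Mt TNT

v = 9710 m/s.
Mass m = (π/6) ρ d³ = (π/6) × 2560 × (762)³ = 5.931 × 10^11 kg
E = ½ m v² = 0.5 × 5.931 × 10^11 × (9710)² = 2.796 × 10^19 J
   = 2.796 × 10^19 / 4.184×10^15 = 6683 Mt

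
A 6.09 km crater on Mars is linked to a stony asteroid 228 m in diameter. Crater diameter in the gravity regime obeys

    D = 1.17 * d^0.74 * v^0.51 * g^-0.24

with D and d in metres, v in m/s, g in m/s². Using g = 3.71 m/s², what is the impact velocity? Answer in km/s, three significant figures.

Rearranging for v: v = [D / (1.17 · 228^0.74 · 3.71^-0.24)]^(1/0.51).
D = 6090 m.
228^0.74 = 55.57
3.71^-0.24 = 0.7300
Denominator = 1.17 × 55.57 × 0.7300 = 47.46
D / 47.46 = 6090 / 47.46 = 128.3
v = 128.3^(1/0.51) = 128.3^1.9608 = 13609 m/s

v ≈ 13.6 km/s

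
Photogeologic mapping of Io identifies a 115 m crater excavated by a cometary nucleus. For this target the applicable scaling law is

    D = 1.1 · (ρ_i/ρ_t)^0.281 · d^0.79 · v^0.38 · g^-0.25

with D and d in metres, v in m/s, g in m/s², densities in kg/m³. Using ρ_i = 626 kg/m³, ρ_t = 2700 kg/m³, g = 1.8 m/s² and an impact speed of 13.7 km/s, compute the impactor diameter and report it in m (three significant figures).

d ≈ 7.46 m

Rearranging for d: d = [D / (1.1 · (626/2700)^0.281 · 13700^0.38 · 1.8^-0.25)]^(1/0.79).
(626/2700)^0.281 = 0.6632
13700^0.38 = 37.32
1.8^-0.25 = 0.8633
Denominator = 1.1 × 0.6632 × 37.32 × 0.8633 = 23.50
D / 23.50 = 115 / 23.50 = 4.894
d = 4.894^(1/0.79) = 4.894^1.2658 = 7.464 m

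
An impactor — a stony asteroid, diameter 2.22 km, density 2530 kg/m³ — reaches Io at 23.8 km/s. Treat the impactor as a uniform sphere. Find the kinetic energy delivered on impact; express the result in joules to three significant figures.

d = 2220 m; v = 23800 m/s.
Mass m = (π/6) ρ d³ = (π/6) × 2530 × (2220)³ = 1.449 × 10^13 kg
E = ½ m v² = 0.5 × 1.449 × 10^13 × (23800)² = 4.104 × 10^21 J

E ≈ 4.10 × 10^21 J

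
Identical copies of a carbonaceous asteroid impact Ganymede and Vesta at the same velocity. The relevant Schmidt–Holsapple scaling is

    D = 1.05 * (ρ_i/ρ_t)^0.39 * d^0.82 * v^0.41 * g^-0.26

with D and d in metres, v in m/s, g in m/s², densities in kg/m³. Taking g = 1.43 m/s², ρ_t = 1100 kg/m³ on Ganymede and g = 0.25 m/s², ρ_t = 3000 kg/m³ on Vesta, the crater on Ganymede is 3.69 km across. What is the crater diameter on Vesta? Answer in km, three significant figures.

D ≈ 3.93 km

The impactor-only factors (d, v, ρ_i) cancel in the ratio, leaving D_Vesta/D_Ganymede = (g_Vesta/g_Ganymede)^-0.26 · (ρ_t,Ganymede/ρ_t,Vesta)^0.39.
(0.25/1.43)^-0.26 = 0.1748^-0.26 = 1.574
(1100/3000)^0.39 = 0.3667^0.39 = 0.6762
Ratio = 1.574 × 0.6762 = 1.064
D_Vesta = 1.064 × 3.69 km = 3.93 km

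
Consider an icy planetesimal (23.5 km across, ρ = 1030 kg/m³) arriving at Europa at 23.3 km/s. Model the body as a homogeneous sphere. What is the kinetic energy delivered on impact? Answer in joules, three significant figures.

E ≈ 1.90 × 10^24 J

d = 23500 m; v = 23300 m/s.
Mass m = (π/6) ρ d³ = (π/6) × 1030 × (23500)³ = 6.999 × 10^15 kg
E = ½ m v² = 0.5 × 6.999 × 10^15 × (23300)² = 1.900 × 10^24 J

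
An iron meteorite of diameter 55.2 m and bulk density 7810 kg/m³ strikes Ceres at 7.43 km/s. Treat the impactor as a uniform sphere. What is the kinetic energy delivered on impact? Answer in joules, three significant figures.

v = 7430 m/s.
Mass m = (π/6) ρ d³ = (π/6) × 7810 × (55.2)³ = 6.878 × 10^8 kg
E = ½ m v² = 0.5 × 6.878 × 10^8 × (7430)² = 1.898 × 10^16 J

E ≈ 1.90 × 10^16 J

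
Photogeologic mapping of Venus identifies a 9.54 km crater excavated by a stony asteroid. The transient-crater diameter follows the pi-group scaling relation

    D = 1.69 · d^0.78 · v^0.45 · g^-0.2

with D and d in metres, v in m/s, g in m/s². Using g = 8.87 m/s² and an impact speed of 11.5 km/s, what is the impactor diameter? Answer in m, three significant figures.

d ≈ 513 m

Rearranging for d: d = [D / (1.69 · 11500^0.45 · 8.87^-0.2)]^(1/0.78).
D = 9540 m.
11500^0.45 = 67.19
8.87^-0.2 = 0.6463
Denominator = 1.69 × 67.19 × 0.6463 = 73.39
D / 73.39 = 9540 / 73.39 = 130.0
d = 130.0^(1/0.78) = 130.0^1.2821 = 513.2 m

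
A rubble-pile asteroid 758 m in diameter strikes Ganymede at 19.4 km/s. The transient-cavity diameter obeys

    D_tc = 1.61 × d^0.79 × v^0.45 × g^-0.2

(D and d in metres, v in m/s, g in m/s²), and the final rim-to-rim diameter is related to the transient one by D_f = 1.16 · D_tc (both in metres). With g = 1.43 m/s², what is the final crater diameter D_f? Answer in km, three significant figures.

D_f ≈ 27.8 km

v = 19400 m/s.
d^0.79 = 758^0.79 = 188.3
v^0.45 = 19400^0.45 = 85.02
g^-0.2 = 1.43^-0.2 = 0.9310
D_tc = 1.61 × 188.3 × 85.02 × 0.9310 = 24000 m
D_f = 1.16 × 24000 = 27840 m
     = 27.84 km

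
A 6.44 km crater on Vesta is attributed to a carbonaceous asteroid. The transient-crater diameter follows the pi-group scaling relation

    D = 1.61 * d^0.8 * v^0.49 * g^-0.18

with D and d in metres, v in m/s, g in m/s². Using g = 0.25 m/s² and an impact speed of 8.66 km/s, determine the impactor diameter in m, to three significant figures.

Rearranging for d: d = [D / (1.61 · 8660^0.49 · 0.25^-0.18)]^(1/0.8).
D = 6440 m.
8660^0.49 = 84.99
0.25^-0.18 = 1.283
Denominator = 1.61 × 84.99 × 1.283 = 175.6
D / 175.6 = 6440 / 175.6 = 36.67
d = 36.67^(1/0.8) = 36.67^1.25 = 90.24 m

d ≈ 90.2 m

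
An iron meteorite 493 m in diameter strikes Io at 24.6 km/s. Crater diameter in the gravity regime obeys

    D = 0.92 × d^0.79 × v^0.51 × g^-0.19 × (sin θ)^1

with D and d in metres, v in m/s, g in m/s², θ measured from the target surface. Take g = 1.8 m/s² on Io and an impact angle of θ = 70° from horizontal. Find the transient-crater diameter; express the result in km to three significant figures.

D ≈ 18.0 km

In SI units: v = 24600 m/s.
d^0.79 = 493^0.79 = 134.1
v^0.51 = 24600^0.51 = 173.5
g^-0.19 = 1.8^-0.19 = 0.8943
(sin 70°)^1 = 0.9397^1 = 0.9397
D = 0.92 × 134.1 × 173.5 × 0.8943 × 0.9397 = 17988 m
   = 17.99 km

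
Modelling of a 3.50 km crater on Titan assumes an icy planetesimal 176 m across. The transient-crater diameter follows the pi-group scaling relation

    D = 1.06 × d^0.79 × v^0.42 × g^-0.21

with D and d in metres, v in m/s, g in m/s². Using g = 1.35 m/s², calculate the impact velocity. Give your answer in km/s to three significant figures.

Rearranging for v: v = [D / (1.06 · 176^0.79 · 1.35^-0.21)]^(1/0.42).
D = 3500 m.
176^0.79 = 59.42
1.35^-0.21 = 0.9389
Denominator = 1.06 × 59.42 × 0.9389 = 59.14
D / 59.14 = 3500 / 59.14 = 59.18
v = 59.18^(1/0.42) = 59.18^2.381 = 16579 m/s

v ≈ 16.6 km/s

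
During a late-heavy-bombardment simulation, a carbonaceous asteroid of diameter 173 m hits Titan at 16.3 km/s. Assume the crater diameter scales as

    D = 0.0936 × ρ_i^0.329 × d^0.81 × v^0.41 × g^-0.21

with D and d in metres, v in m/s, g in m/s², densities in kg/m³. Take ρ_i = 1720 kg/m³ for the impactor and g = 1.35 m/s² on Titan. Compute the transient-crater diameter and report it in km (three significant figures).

D ≈ 3.53 km

In SI units: v = 16300 m/s.
ρ_i^0.329 = 1720^0.329 = 11.60
d^0.81 = 173^0.81 = 64.99
v^0.41 = 16300^0.41 = 53.33
g^-0.21 = 1.35^-0.21 = 0.9389
D = 0.0936 × 11.60 × 64.99 × 53.33 × 0.9389 = 3533 m
   = 3.533 km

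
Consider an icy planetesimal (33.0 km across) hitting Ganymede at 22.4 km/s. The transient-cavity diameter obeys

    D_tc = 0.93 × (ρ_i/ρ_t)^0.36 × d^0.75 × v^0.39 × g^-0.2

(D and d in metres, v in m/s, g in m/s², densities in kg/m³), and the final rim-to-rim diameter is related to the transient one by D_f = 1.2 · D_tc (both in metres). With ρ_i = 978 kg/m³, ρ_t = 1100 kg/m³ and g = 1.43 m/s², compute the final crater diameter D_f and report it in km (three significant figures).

In SI: d = 33000 m, v = 22400 m/s.
(ρ_i/ρ_t)^0.36 = (978/1100)^0.36 = 0.9586
d^0.75 = 33000^0.75 = 2448
v^0.39 = 22400^0.39 = 49.73
g^-0.2 = 1.43^-0.2 = 0.9310
D_tc = 0.93 × 0.9586 × 2448 × 49.73 × 0.9310 = 1.010 × 10^5 m
D_f = 1.2 × 1.010 × 10^5 = 1.212 × 10^5 m
     = 121.2 km

D_f ≈ 121 km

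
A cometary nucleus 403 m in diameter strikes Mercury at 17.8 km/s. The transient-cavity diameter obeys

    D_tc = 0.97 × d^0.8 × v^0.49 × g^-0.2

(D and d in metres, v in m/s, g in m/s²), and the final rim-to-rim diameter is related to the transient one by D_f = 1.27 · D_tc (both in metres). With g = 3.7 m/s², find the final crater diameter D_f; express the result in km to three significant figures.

D_f ≈ 13.9 km

v = 17800 m/s.
d^0.8 = 403^0.8 = 121.4
v^0.49 = 17800^0.49 = 121.0
g^-0.2 = 3.7^-0.2 = 0.7698
D_tc = 0.97 × 121.4 × 121.0 × 0.7698 = 10970 m
D_f = 1.27 × 10970 = 13932 m
     = 13.93 km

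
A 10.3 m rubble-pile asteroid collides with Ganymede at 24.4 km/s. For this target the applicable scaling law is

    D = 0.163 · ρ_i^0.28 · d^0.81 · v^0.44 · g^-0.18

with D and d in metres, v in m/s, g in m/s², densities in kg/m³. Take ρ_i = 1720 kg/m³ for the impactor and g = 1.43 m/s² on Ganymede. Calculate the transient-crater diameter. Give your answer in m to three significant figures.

D ≈ 693 m

In SI units: v = 24400 m/s.
ρ_i^0.28 = 1720^0.28 = 8.053
d^0.81 = 10.3^0.81 = 6.613
v^0.44 = 24400^0.44 = 85.20
g^-0.18 = 1.43^-0.18 = 0.9376
D = 0.163 × 8.053 × 6.613 × 85.20 × 0.9376 = 693.4 m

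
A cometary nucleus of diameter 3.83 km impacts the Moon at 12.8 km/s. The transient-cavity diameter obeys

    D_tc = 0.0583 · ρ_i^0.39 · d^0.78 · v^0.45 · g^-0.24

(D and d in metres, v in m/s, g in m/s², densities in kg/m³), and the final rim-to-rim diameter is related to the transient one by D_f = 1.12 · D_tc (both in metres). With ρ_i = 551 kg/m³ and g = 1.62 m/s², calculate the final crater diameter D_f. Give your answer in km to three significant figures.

In SI: d = 3830 m, v = 12800 m/s.
ρ_i^0.39 = 551^0.39 = 11.72
d^0.78 = 3830^0.78 = 623.6
v^0.45 = 12800^0.45 = 70.51
g^-0.24 = 1.62^-0.24 = 0.8907
D_tc = 0.0583 × 11.72 × 623.6 × 70.51 × 0.8907 = 26760 m
D_f = 1.12 × 26760 = 29971 m
     = 29.97 km

D_f ≈ 30.0 km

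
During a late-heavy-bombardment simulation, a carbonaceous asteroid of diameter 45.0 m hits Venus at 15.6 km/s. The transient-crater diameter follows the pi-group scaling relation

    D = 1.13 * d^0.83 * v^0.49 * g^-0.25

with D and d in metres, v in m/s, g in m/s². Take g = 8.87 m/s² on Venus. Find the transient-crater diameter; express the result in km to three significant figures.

D ≈ 1.75 km

In SI units: v = 15600 m/s.
d^0.83 = 45^0.83 = 23.56
v^0.49 = 15600^0.49 = 113.4
g^-0.25 = 8.87^-0.25 = 0.5795
D = 1.13 × 23.56 × 113.4 × 0.5795 = 1750 m
   = 1.750 km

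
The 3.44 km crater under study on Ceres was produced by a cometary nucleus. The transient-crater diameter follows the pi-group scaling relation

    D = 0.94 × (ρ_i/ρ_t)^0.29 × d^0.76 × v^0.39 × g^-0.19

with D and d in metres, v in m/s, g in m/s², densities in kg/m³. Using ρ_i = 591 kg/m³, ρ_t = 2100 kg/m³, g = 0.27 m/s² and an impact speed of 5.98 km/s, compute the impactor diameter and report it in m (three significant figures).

d ≈ 659 m

Rearranging for d: d = [D / (0.94 · (591/2100)^0.29 · 5980^0.39 · 0.27^-0.19)]^(1/0.76).
D = 3440 m.
(591/2100)^0.29 = 0.6923
5980^0.39 = 29.71
0.27^-0.19 = 1.282
Denominator = 0.94 × 0.6923 × 29.71 × 1.282 = 24.79
D / 24.79 = 3440 / 24.79 = 138.8
d = 138.8^(1/0.76) = 138.8^1.3158 = 659.1 m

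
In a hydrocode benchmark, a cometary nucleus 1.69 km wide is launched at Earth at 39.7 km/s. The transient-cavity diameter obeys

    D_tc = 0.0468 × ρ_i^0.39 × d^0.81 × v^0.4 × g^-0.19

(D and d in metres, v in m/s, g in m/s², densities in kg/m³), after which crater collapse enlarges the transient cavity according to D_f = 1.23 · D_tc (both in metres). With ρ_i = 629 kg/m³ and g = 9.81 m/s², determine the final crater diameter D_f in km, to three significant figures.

D_f ≈ 13.1 km

In SI: d = 1690 m, v = 39700 m/s.
ρ_i^0.39 = 629^0.39 = 12.34
d^0.81 = 1690^0.81 = 411.7
v^0.4 = 39700^0.4 = 69.11
g^-0.19 = 9.81^-0.19 = 0.6480
D_tc = 0.0468 × 12.34 × 411.7 × 69.11 × 0.6480 = 10650 m
D_f = 1.23 × 10650 = 13100 m
     = 13.10 km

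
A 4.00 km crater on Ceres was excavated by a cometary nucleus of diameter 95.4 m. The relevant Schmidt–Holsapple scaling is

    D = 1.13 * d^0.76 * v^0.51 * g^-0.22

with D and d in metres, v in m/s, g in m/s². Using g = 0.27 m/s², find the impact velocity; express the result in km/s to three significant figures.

v ≈ 5.80 km/s

Rearranging for v: v = [D / (1.13 · 95.4^0.76 · 0.27^-0.22)]^(1/0.51).
D = 4000 m.
95.4^0.76 = 31.95
0.27^-0.22 = 1.334
Denominator = 1.13 × 31.95 × 1.334 = 48.16
D / 48.16 = 4000 / 48.16 = 83.06
v = 83.06^(1/0.51) = 83.06^1.9608 = 5802 m/s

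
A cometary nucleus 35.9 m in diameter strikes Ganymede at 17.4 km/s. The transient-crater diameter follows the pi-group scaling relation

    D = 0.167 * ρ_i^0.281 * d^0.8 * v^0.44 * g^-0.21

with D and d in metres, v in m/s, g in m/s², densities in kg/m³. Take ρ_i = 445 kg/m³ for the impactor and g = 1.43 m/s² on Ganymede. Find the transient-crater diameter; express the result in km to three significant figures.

D ≈ 1.11 km

In SI units: v = 17400 m/s.
ρ_i^0.281 = 445^0.281 = 5.549
d^0.8 = 35.9^0.8 = 17.54
v^0.44 = 17400^0.44 = 73.42
g^-0.21 = 1.43^-0.21 = 0.9276
D = 0.167 × 5.549 × 17.54 × 73.42 × 0.9276 = 1107 m
   = 1.107 km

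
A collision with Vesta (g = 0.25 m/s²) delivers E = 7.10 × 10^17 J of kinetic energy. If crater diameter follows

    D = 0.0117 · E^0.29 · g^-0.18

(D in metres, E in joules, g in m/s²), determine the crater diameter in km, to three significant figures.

E^0.29 = (7.10 × 10^17)^0.29 = 1.503 × 10^5
g^-0.18 = 0.25^-0.18 = 1.283
D = 0.0117 × 1.503 × 10^5 × 1.283 = 2256 m
   = 2.256 km

D ≈ 2.26 km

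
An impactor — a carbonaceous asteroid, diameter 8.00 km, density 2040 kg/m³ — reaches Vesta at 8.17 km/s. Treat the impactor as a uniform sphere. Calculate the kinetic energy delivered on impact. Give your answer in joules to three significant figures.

d = 8000 m; v = 8170 m/s.
Mass m = (π/6) ρ d³ = (π/6) × 2040 × (8000)³ = 5.469 × 10^14 kg
E = ½ m v² = 0.5 × 5.469 × 10^14 × (8170)² = 1.825 × 10^22 J

E ≈ 1.83 × 10^22 J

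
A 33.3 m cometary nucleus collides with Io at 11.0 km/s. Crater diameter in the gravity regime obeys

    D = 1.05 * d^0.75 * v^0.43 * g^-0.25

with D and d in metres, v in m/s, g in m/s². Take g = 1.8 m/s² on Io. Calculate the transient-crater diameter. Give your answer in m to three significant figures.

In SI units: v = 11000 m/s.
d^0.75 = 33.3^0.75 = 13.86
v^0.43 = 11000^0.43 = 54.68
g^-0.25 = 1.8^-0.25 = 0.8633
D = 1.05 × 13.86 × 54.68 × 0.8633 = 687.0 m

D ≈ 687 m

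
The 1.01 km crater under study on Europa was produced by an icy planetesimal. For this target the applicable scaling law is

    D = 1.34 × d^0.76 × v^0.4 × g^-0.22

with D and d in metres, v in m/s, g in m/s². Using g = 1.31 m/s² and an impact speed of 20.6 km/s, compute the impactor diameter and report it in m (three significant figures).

d ≈ 35.4 m

Rearranging for d: d = [D / (1.34 · 20600^0.4 · 1.31^-0.22)]^(1/0.76).
D = 1010 m.
20600^0.4 = 53.16
1.31^-0.22 = 0.9423
Denominator = 1.34 × 53.16 × 0.9423 = 67.12
D / 67.12 = 1010 / 67.12 = 15.05
d = 15.05^(1/0.76) = 15.05^1.3158 = 35.43 m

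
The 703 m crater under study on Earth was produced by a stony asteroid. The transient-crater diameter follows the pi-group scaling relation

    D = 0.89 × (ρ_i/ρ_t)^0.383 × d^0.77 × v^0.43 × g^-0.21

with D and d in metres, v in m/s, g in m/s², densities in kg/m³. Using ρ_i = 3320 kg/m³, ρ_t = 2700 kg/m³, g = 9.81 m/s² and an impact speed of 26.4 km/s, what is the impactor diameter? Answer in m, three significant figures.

Rearranging for d: d = [D / (0.89 · (3320/2700)^0.383 · 26400^0.43 · 9.81^-0.21)]^(1/0.77).
(3320/2700)^0.383 = 1.082
26400^0.43 = 79.67
9.81^-0.21 = 0.6191
Denominator = 0.89 × 1.082 × 79.67 × 0.6191 = 47.50
D / 47.50 = 703 / 47.50 = 14.80
d = 14.80^(1/0.77) = 14.80^1.2987 = 33.10 m

d ≈ 33.1 m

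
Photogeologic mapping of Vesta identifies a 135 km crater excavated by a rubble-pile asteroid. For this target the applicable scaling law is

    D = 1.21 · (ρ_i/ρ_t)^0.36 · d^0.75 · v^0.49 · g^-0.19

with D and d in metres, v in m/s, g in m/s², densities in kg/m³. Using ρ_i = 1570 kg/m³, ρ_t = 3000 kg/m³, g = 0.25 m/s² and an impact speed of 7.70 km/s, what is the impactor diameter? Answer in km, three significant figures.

Rearranging for d: d = [D / (1.21 · (1570/3000)^0.36 · 7700^0.49 · 0.25^-0.19)]^(1/0.75).
D = 135000 m.
(1570/3000)^0.36 = 0.7921
7700^0.49 = 80.24
0.25^-0.19 = 1.301
Denominator = 1.21 × 0.7921 × 80.24 × 1.301 = 100.1
D / 100.1 = 135000 / 100.1 = 1349
d = 1349^(1/0.75) = 1349^1.3333 = 14902 m

d ≈ 14.9 km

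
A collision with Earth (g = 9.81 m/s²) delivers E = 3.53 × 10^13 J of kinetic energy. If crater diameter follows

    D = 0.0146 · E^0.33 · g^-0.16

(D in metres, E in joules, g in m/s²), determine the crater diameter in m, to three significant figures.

D ≈ 300 m

E^0.33 = (3.53 × 10^13)^0.33 = 2.956 × 10^4
g^-0.16 = 9.81^-0.16 = 0.6940
D = 0.0146 × 2.956 × 10^4 × 0.6940 = 299.5 m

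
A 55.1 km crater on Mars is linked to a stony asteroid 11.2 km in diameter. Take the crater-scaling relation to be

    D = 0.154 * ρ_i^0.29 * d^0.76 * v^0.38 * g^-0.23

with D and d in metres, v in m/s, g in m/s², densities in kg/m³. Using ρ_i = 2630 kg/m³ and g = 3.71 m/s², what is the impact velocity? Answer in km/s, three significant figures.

v ≈ 17.8 km/s

Rearranging for v: v = [D / (0.154 · 2630^0.29 · 11200^0.76 · 3.71^-0.23)]^(1/0.38).
D = 55100 m.
2630^0.29 = 9.813
11200^0.76 = 1195
3.71^-0.23 = 0.7397
Denominator = 0.154 × 9.813 × 1195 × 0.7397 = 1336
D / 1336 = 55100 / 1336 = 41.24
v = 41.24^(1/0.38) = 41.24^2.6316 = 17819 m/s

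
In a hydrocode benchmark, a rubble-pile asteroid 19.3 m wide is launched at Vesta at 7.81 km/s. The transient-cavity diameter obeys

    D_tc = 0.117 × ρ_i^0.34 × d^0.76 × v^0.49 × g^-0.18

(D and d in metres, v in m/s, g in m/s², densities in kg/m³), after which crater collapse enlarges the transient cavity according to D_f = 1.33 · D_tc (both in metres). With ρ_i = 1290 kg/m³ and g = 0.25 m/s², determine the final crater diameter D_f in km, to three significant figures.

v = 7810 m/s.
ρ_i^0.34 = 1290^0.34 = 11.42
d^0.76 = 19.3^0.76 = 9.485
v^0.49 = 7810^0.49 = 80.80
g^-0.18 = 0.25^-0.18 = 1.283
D_tc = 0.117 × 11.42 × 9.485 × 80.80 × 1.283 = 1314 m
D_f = 1.33 × 1314 = 1748 m
     = 1.748 km

D_f ≈ 1.75 km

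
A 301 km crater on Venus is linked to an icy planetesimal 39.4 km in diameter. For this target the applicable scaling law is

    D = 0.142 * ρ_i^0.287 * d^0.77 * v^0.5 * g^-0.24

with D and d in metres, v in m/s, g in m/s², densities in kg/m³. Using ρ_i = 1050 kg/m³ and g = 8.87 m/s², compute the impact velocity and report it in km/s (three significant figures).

Rearranging for v: v = [D / (0.142 · 1050^0.287 · 39400^0.77 · 8.87^-0.24)]^(1/0.5).
D = 301000 m.
1050^0.287 = 7.363
39400^0.77 = 3456
8.87^-0.24 = 0.5922
Denominator = 0.142 × 7.363 × 3456 × 0.5922 = 2140
D / 2140 = 301000 / 2140 = 140.7
v = 140.7^(1/0.5) = 140.7^2 = 19796 m/s

v ≈ 19.8 km/s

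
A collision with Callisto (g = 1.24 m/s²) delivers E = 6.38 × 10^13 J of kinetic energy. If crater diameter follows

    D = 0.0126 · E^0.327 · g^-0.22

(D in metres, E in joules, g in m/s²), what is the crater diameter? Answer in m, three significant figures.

E^0.327 = (6.38 × 10^13)^0.327 = 3.267 × 10^4
g^-0.22 = 1.24^-0.22 = 0.9538
D = 0.0126 × 3.267 × 10^4 × 0.9538 = 392.6 m

D ≈ 393 m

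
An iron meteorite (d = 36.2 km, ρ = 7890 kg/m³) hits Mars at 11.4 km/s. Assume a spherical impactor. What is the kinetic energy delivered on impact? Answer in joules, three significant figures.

d = 36200 m; v = 11400 m/s.
Mass m = (π/6) ρ d³ = (π/6) × 7890 × (36200)³ = 1.960 × 10^17 kg
E = ½ m v² = 0.5 × 1.960 × 10^17 × (11400)² = 1.274 × 10^25 J

E ≈ 1.27 × 10^25 J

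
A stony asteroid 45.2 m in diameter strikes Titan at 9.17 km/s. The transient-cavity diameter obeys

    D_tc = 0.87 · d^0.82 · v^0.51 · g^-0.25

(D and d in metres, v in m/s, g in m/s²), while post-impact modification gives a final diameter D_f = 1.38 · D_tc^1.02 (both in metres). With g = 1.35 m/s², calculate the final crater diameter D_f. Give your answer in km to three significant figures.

v = 9170 m/s.
d^0.82 = 45.2^0.82 = 22.76
v^0.51 = 9170^0.51 = 104.9
g^-0.25 = 1.35^-0.25 = 0.9277
D_tc = 0.87 × 22.76 × 104.9 × 0.9277 = 1927 m
D_f = 1.38 × (1927)^1.02 = 3094 m
     = 3.094 km

D_f ≈ 3.09 km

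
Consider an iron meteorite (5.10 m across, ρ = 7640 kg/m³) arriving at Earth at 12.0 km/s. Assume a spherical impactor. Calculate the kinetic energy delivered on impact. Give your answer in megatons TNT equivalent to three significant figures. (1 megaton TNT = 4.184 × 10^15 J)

E ≈ 9.13 × 10^-3 Mt TNT

v = 12000 m/s.
Mass m = (π/6) ρ d³ = (π/6) × 7640 × (5.1)³ = 5.306 × 10^5 kg
E = ½ m v² = 0.5 × 5.306 × 10^5 × (12000)² = 3.820 × 10^13 J
   = 3.820 × 10^13 / 4.184×10^15 = 9.130 × 10^-3 Mt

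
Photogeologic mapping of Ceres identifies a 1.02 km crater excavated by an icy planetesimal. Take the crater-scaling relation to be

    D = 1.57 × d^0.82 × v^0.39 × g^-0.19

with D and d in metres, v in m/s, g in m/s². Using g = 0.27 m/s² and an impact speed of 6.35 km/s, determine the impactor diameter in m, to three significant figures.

Rearranging for d: d = [D / (1.57 · 6350^0.39 · 0.27^-0.19)]^(1/0.82).
D = 1020 m.
6350^0.39 = 30.41
0.27^-0.19 = 1.282
Denominator = 1.57 × 30.41 × 1.282 = 61.21
D / 61.21 = 1020 / 61.21 = 16.66
d = 16.66^(1/0.82) = 16.66^1.2195 = 30.89 m

d ≈ 30.9 m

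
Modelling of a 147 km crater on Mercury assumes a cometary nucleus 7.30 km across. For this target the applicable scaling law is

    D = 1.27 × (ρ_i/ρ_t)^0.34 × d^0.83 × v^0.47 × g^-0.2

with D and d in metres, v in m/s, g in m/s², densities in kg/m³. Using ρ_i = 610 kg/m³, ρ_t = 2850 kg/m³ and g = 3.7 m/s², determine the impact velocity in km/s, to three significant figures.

v ≈ 47.5 km/s

Rearranging for v: v = [D / (1.27 · (610/2850)^0.34 · 7300^0.83 · 3.7^-0.2)]^(1/0.47).
D = 147000 m.
(610/2850)^0.34 = 0.5921
7300^0.83 = 1609
3.7^-0.2 = 0.7698
Denominator = 1.27 × 0.5921 × 1609 × 0.7698 = 931.4
D / 931.4 = 147000 / 931.4 = 157.8
v = 157.8^(1/0.47) = 157.8^2.1277 = 47524 m/s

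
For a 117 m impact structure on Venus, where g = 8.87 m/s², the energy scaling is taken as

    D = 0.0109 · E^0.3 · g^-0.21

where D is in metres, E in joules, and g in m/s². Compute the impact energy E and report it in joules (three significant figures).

E ≈ 1.26 × 10^14 J

Rearranging: E = [D / (0.0109 · g^-0.21)]^(1/0.3).
g^-0.21 = 8.87^-0.21 = 0.6323
D / (0.0109 × 0.6323) = 117 / (6.892 × 10^-3) = 1.698 × 10^4
E = (1.698 × 10^4)^3.3333 = 1.258 × 10^14 J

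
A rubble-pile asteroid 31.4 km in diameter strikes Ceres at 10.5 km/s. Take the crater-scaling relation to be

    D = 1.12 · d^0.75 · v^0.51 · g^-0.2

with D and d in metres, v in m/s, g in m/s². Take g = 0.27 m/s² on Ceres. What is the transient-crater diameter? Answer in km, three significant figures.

D ≈ 386 km

In SI units: d = 31400 m, v = 10500 m/s.
d^0.75 = 31400^0.75 = 2359
v^0.51 = 10500^0.51 = 112.4
g^-0.2 = 0.27^-0.2 = 1.299
D = 1.12 × 2359 × 112.4 × 1.299 = 3.858 × 10^5 m
   = 385.8 km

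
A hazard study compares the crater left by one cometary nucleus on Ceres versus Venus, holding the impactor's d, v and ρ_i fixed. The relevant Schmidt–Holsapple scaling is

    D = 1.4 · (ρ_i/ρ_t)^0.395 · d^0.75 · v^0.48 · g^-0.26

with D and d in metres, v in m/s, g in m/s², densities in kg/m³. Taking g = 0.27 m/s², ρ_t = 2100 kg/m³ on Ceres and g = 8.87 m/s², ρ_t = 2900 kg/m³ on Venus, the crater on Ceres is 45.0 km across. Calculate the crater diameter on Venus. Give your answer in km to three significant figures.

The impactor-only factors (d, v, ρ_i) cancel in the ratio, leaving D_Venus/D_Ceres = (g_Venus/g_Ceres)^-0.26 · (ρ_t,Ceres/ρ_t,Venus)^0.395.
(8.87/0.27)^-0.26 = 32.85^-0.26 = 0.4034
(2100/2900)^0.395 = 0.7241^0.395 = 0.8803
Ratio = 0.4034 × 0.8803 = 0.3551
D_Venus = 0.3551 × 45.0 km = 16.0 km

D ≈ 16.0 km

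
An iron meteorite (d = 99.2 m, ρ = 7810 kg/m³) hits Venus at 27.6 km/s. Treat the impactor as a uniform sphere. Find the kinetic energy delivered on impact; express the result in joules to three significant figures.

E ≈ 1.52 × 10^18 J

v = 27600 m/s.
Mass m = (π/6) ρ d³ = (π/6) × 7810 × (99.2)³ = 3.992 × 10^9 kg
E = ½ m v² = 0.5 × 3.992 × 10^9 × (27600)² = 1.520 × 10^18 J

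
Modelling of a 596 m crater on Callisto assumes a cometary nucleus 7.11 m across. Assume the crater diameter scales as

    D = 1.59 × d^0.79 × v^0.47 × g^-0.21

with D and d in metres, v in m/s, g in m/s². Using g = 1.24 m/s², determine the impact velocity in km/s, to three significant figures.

Rearranging for v: v = [D / (1.59 · 7.11^0.79 · 1.24^-0.21)]^(1/0.47).
7.11^0.79 = 4.710
1.24^-0.21 = 0.9558
Denominator = 1.59 × 4.710 × 0.9558 = 7.158
D / 7.158 = 596 / 7.158 = 83.26
v = 83.26^(1/0.47) = 83.26^2.1277 = 12193 m/s

v ≈ 12.2 km/s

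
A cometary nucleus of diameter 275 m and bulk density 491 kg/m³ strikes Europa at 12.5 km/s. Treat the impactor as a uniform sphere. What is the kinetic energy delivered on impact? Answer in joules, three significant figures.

E ≈ 4.18 × 10^17 J

v = 12500 m/s.
Mass m = (π/6) ρ d³ = (π/6) × 491 × (275)³ = 5.347 × 10^9 kg
E = ½ m v² = 0.5 × 5.347 × 10^9 × (12500)² = 4.177 × 10^17 J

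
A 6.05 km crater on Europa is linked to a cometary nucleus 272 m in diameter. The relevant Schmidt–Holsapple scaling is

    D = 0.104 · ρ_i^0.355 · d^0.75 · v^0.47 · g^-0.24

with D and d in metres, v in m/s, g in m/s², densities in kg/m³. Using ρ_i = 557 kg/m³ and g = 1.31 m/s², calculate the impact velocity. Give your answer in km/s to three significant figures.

v ≈ 17.3 km/s

Rearranging for v: v = [D / (0.104 · 557^0.355 · 272^0.75 · 1.31^-0.24)]^(1/0.47).
D = 6050 m.
557^0.355 = 9.436
272^0.75 = 66.98
1.31^-0.24 = 0.9372
Denominator = 0.104 × 9.436 × 66.98 × 0.9372 = 61.60
D / 61.60 = 6050 / 61.60 = 98.21
v = 98.21^(1/0.47) = 98.21^2.1277 = 17326 m/s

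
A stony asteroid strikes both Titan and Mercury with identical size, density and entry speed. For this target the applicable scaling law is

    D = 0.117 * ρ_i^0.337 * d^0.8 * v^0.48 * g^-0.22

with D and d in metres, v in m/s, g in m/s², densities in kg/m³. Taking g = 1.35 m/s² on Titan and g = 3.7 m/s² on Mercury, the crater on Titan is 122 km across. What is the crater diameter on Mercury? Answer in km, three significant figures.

All impactor-dependent factors cancel in the ratio, leaving D_Mercury/D_Titan = (g_Mercury/g_Titan)^-0.22.
(3.7/1.35)^-0.22 = 2.741^-0.22 = 0.8011
D_Mercury = 0.8011 × 122 km = 97.7 km

D ≈ 97.7 km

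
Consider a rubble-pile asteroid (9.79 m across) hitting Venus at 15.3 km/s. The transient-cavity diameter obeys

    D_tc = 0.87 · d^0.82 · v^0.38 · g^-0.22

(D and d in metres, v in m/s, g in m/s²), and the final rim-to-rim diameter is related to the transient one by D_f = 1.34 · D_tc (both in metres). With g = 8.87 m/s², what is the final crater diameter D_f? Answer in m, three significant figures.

D_f ≈ 182 m

v = 15300 m/s.
d^0.82 = 9.79^0.82 = 6.493
v^0.38 = 15300^0.38 = 38.92
g^-0.22 = 8.87^-0.22 = 0.6187
D_tc = 0.87 × 6.493 × 38.92 × 0.6187 = 136.0 m
D_f = 1.34 × 136.0 = 182.2 m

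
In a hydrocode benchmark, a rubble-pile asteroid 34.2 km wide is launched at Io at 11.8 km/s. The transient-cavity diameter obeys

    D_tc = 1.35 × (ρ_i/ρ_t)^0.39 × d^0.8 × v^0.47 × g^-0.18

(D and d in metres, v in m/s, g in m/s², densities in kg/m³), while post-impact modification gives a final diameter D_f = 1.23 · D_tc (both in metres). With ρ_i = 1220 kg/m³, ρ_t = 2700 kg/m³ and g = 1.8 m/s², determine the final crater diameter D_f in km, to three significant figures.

D_f ≈ 381 km

In SI: d = 34200 m, v = 11800 m/s.
(ρ_i/ρ_t)^0.39 = (1220/2700)^0.39 = 0.7336
d^0.8 = 34200^0.8 = 4239
v^0.47 = 11800^0.47 = 81.99
g^-0.18 = 1.8^-0.18 = 0.8996
D_tc = 1.35 × 0.7336 × 4239 × 81.99 × 0.8996 = 3.096 × 10^5 m
D_f = 1.23 × 3.096 × 10^5 = 3.808 × 10^5 m
     = 380.8 km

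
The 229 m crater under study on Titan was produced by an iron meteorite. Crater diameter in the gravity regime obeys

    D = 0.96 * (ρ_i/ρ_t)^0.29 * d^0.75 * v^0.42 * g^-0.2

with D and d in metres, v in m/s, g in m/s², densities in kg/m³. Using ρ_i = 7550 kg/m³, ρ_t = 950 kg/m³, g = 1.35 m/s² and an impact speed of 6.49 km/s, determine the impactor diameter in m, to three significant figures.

Rearranging for d: d = [D / (0.96 · (7550/950)^0.29 · 6490^0.42 · 1.35^-0.2)]^(1/0.75).
(7550/950)^0.29 = 1.824
6490^0.42 = 39.92
1.35^-0.2 = 0.9417
Denominator = 0.96 × 1.824 × 39.92 × 0.9417 = 65.83
D / 65.83 = 229 / 65.83 = 3.479
d = 3.479^(1/0.75) = 3.479^1.3333 = 5.271 m

d ≈ 5.27 m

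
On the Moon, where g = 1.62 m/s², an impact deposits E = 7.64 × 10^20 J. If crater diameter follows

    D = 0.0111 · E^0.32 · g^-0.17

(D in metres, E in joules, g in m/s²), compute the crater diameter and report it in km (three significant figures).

E^0.32 = (7.64 × 10^20)^0.32 = 4.815 × 10^6
g^-0.17 = 1.62^-0.17 = 0.9213
D = 0.0111 × 4.815 × 10^6 × 0.9213 = 49240 m
   = 49.24 km

D ≈ 49.2 km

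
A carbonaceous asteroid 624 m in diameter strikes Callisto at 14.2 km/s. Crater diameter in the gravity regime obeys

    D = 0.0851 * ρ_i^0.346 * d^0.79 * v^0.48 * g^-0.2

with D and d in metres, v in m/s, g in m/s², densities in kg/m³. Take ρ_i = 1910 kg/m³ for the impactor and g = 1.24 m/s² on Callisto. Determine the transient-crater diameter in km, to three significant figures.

In SI units: v = 14200 m/s.
ρ_i^0.346 = 1910^0.346 = 13.65
d^0.79 = 624^0.79 = 161.5
v^0.48 = 14200^0.48 = 98.42
g^-0.2 = 1.24^-0.2 = 0.9579
D = 0.0851 × 13.65 × 161.5 × 98.42 × 0.9579 = 17686 m
   = 17.69 km

D ≈ 17.7 km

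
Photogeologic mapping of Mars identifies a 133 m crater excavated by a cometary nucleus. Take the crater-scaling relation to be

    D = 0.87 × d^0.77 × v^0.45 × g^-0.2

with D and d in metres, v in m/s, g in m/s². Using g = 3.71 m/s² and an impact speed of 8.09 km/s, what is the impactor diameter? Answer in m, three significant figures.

d ≈ 5.02 m

Rearranging for d: d = [D / (0.87 · 8090^0.45 · 3.71^-0.2)]^(1/0.77).
8090^0.45 = 57.36
3.71^-0.2 = 0.7694
Denominator = 0.87 × 57.36 × 0.7694 = 38.40
D / 38.40 = 133 / 38.40 = 3.464
d = 3.464^(1/0.77) = 3.464^1.2987 = 5.021 m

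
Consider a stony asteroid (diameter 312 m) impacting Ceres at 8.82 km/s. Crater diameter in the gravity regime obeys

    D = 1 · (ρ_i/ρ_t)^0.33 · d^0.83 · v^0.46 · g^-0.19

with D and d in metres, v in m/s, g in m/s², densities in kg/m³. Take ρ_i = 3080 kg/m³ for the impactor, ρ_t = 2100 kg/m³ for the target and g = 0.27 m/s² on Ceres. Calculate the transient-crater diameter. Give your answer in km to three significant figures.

In SI units: v = 8820 m/s.
(ρ_i/ρ_t)^0.33 = (3080/2100)^0.33 = 1.135
d^0.83 = 312^0.83 = 117.5
v^0.46 = 8820^0.46 = 65.30
g^-0.19 = 0.27^-0.19 = 1.282
D = 1 × 1.135 × 117.5 × 65.30 × 1.282 = 11164 m
   = 11.16 km

D ≈ 11.2 km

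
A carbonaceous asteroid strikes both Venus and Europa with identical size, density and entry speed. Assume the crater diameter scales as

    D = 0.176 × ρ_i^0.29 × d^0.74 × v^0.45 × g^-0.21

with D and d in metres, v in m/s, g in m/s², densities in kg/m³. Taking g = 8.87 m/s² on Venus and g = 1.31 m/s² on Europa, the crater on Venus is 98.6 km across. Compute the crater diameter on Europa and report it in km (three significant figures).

D ≈ 147 km

All impactor-dependent factors cancel in the ratio, leaving D_Europa/D_Venus = (g_Europa/g_Venus)^-0.21.
(1.31/8.87)^-0.21 = 0.1477^-0.21 = 1.494
D_Europa = 1.494 × 98.6 km = 147 km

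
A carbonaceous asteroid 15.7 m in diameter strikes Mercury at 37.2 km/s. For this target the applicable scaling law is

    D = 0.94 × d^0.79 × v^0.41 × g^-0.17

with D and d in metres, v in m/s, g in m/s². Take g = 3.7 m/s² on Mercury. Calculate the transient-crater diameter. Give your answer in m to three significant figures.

In SI units: v = 37200 m/s.
d^0.79 = 15.7^0.79 = 8.806
v^0.41 = 37200^0.41 = 74.80
g^-0.17 = 3.7^-0.17 = 0.8006
D = 0.94 × 8.806 × 74.80 × 0.8006 = 495.7 m

D ≈ 496 m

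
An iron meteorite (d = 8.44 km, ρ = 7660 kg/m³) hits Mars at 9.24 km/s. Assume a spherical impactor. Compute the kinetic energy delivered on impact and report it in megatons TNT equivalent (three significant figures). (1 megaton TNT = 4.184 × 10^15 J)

d = 8440 m; v = 9240 m/s.
Mass m = (π/6) ρ d³ = (π/6) × 7660 × (8440)³ = 2.411 × 10^15 kg
E = ½ m v² = 0.5 × 2.411 × 10^15 × (9240)² = 1.029 × 10^23 J
   = 1.029 × 10^23 / 4.184×10^15 = 2.459 × 10^7 Mt

E ≈ 2.46 × 10^7 Mt TNT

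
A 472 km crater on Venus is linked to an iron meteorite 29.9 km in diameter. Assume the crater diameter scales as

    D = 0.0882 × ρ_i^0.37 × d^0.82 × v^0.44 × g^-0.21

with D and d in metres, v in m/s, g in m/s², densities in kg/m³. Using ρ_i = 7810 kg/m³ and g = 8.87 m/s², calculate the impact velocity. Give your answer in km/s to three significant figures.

v ≈ 13.5 km/s

Rearranging for v: v = [D / (0.0882 · 7810^0.37 · 29900^0.82 · 8.87^-0.21)]^(1/0.44).
D = 472000 m.
7810^0.37 = 27.56
29900^0.82 = 4678
8.87^-0.21 = 0.6323
Denominator = 0.0882 × 27.56 × 4678 × 0.6323 = 7190
D / 7190 = 472000 / 7190 = 65.65
v = 65.65^(1/0.44) = 65.65^2.2727 = 13491 m/s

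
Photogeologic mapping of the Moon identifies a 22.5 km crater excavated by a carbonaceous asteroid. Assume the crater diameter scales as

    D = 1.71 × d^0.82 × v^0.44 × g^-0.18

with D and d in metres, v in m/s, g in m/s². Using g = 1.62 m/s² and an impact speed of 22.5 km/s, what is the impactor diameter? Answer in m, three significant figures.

d ≈ 542 m

Rearranging for d: d = [D / (1.71 · 22500^0.44 · 1.62^-0.18)]^(1/0.82).
D = 22500 m.
22500^0.44 = 82.22
1.62^-0.18 = 0.9168
Denominator = 1.71 × 82.22 × 0.9168 = 128.9
D / 128.9 = 22500 / 128.9 = 174.6
d = 174.6^(1/0.82) = 174.6^1.2195 = 542.2 m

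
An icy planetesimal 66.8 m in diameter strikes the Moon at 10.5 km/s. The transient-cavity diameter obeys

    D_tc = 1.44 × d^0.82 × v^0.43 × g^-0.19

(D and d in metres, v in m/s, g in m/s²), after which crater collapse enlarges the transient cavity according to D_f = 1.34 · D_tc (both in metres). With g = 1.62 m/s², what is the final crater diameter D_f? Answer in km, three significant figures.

D_f ≈ 2.96 km

v = 10500 m/s.
d^0.82 = 66.8^0.82 = 31.36
v^0.43 = 10500^0.43 = 53.59
g^-0.19 = 1.62^-0.19 = 0.9124
D_tc = 1.44 × 31.36 × 53.59 × 0.9124 = 2208 m
D_f = 1.34 × 2208 = 2959 m
     = 2.959 km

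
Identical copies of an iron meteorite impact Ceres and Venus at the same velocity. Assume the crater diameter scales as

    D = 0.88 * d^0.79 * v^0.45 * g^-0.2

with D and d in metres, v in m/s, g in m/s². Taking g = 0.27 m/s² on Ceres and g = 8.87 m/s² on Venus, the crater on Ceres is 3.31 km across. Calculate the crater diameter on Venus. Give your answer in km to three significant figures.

D ≈ 1.65 km

All impactor-dependent factors cancel in the ratio, leaving D_Venus/D_Ceres = (g_Venus/g_Ceres)^-0.2.
(8.87/0.27)^-0.2 = 32.85^-0.2 = 0.4974
D_Venus = 0.4974 × 3.31 km = 1.65 km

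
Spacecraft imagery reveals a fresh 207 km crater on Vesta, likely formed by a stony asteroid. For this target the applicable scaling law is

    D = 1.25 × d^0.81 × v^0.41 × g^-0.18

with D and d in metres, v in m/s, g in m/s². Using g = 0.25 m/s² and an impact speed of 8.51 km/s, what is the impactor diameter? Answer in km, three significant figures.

d ≈ 20.9 km

Rearranging for d: d = [D / (1.25 · 8510^0.41 · 0.25^-0.18)]^(1/0.81).
D = 207000 m.
8510^0.41 = 40.86
0.25^-0.18 = 1.283
Denominator = 1.25 × 40.86 × 1.283 = 65.53
D / 65.53 = 207000 / 65.53 = 3159
d = 3159^(1/0.81) = 3159^1.2346 = 20919 m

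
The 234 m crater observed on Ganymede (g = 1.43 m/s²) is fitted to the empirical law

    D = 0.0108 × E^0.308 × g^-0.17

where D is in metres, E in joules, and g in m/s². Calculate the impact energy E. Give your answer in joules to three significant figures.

Rearranging: E = [D / (0.0108 · g^-0.17)]^(1/0.308).
g^-0.17 = 1.43^-0.17 = 0.9410
D / (0.0108 × 0.9410) = 234 / (0.01016) = 2.303 × 10^4
E = (2.303 × 10^4)^3.2468 = 1.457 × 10^14 J

E ≈ 1.46 × 10^14 J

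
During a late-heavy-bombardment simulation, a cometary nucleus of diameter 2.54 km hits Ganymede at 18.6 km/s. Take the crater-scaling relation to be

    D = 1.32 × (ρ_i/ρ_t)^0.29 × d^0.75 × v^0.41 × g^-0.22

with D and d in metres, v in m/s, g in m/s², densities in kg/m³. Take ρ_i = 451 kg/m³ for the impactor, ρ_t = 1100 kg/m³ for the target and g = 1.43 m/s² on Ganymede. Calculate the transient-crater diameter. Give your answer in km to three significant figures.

In SI units: d = 2540 m, v = 18600 m/s.
(ρ_i/ρ_t)^0.29 = (451/1100)^0.29 = 0.7722
d^0.75 = 2540^0.75 = 357.8
v^0.41 = 18600^0.41 = 56.30
g^-0.22 = 1.43^-0.22 = 0.9243
D = 1.32 × 0.7722 × 357.8 × 56.30 × 0.9243 = 18979 m
   = 18.98 km

D ≈ 19.0 km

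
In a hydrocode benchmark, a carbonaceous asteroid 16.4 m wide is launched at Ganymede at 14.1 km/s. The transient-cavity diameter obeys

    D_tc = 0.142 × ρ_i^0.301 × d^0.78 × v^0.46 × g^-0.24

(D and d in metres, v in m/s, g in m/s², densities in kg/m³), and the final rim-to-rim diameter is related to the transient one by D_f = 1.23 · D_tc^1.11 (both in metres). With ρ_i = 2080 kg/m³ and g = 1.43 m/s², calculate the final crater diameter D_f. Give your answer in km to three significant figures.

D_f ≈ 2.44 km

v = 14100 m/s.
ρ_i^0.301 = 2080^0.301 = 9.971
d^0.78 = 16.4^0.78 = 8.863
v^0.46 = 14100^0.46 = 81.03
g^-0.24 = 1.43^-0.24 = 0.9177
D_tc = 0.142 × 9.971 × 8.863 × 81.03 × 0.9177 = 933.2 m
D_f = 1.23 × (933.2)^1.11 = 2435 m
     = 2.435 km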